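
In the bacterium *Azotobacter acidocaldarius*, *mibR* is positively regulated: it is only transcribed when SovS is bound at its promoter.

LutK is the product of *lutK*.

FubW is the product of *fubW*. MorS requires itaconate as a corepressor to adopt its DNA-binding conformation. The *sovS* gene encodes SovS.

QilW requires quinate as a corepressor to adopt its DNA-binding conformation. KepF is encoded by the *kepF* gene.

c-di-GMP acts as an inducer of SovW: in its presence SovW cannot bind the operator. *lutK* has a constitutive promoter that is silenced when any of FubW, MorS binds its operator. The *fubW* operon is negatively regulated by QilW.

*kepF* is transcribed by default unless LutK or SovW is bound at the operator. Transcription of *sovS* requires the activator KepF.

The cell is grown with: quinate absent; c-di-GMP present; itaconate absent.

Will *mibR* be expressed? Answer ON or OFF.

Quinate is absent, so QilW is inactive.
With no repressor bound, *fubW* is transcribed.
So FubW is produced and active.
Itaconate is absent, so MorS is inactive.
With repressor FubW bound, *lutK* is not transcribed.
So LutK is not produced.
c-di-GMP is present, so SovW is inactive.
With no repressor bound, *kepF* is transcribed.
So KepF is produced and active.
No repressor is bound and KepF is active, so *sovS* is transcribed.
So SovS is produced and active.
No repressor is bound and SovS is active, so *mibR* is transcribed.

ON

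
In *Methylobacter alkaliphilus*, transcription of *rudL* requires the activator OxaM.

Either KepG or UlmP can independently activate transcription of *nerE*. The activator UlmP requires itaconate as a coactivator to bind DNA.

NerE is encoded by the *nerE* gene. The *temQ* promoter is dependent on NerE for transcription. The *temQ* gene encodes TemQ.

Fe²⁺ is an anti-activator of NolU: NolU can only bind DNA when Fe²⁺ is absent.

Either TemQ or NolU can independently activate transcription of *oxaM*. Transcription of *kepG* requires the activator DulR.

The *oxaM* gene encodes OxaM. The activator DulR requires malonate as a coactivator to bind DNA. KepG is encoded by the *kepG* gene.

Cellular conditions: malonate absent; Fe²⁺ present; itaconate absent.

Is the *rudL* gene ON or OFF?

OFF

Malonate is absent, so DulR is inactive.
Required activator DulR is absent, so *kepG* is not transcribed.
So KepG is not produced.
Itaconate is absent, so UlmP is inactive.
No activator is available at the *nerE* promoter, so *nerE* is not transcribed.
So NerE is not produced.
Required activator NerE is absent, so *temQ* is not transcribed.
So TemQ is not produced.
Fe²⁺ is present, so NolU is inactive.
No activator is available at the *oxaM* promoter, so *oxaM* is not transcribed.
So OxaM is not produced.
Required activator OxaM is absent, so *rudL* is not transcribed.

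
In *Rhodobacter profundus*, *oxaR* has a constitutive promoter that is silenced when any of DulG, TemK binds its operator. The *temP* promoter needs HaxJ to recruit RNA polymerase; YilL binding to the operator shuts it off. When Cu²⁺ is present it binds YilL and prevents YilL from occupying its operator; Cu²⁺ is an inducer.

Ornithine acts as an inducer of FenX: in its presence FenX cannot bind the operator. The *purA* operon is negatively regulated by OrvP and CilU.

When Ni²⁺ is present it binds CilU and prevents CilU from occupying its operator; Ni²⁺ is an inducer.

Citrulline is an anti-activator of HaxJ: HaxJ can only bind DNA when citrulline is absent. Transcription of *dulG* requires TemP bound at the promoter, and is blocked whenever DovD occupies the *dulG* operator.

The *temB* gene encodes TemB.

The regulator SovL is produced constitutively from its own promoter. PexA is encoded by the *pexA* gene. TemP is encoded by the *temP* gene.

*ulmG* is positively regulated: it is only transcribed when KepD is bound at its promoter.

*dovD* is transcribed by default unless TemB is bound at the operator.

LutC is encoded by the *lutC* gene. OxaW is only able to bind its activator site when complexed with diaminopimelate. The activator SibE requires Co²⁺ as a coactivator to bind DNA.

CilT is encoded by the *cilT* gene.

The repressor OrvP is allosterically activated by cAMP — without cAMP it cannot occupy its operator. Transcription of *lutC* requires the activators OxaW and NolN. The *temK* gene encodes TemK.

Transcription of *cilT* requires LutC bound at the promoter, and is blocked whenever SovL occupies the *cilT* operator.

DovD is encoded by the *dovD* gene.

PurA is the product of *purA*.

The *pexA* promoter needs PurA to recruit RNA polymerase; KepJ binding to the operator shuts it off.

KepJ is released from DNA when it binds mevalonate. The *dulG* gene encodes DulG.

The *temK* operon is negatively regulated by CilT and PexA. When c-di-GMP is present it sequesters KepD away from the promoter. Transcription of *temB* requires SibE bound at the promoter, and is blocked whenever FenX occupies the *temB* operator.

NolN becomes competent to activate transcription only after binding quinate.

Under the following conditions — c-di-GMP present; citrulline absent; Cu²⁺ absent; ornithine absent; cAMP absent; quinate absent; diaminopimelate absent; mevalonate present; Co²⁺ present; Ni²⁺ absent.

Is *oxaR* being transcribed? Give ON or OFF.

Citrulline is absent, so HaxJ is active.
Cu²⁺ is absent, so YilL is active.
With repressor YilL bound, *temP* is not transcribed.
So TemP is not produced.
Ornithine is absent, so FenX is active.
Co²⁺ is present, so SibE is active.
With repressor FenX bound, *temB* is not transcribed.
So TemB is not produced.
With no repressor bound, *dovD* is transcribed.
So DovD is produced and active.
With repressor DovD bound, *dulG* is not transcribed.
So DulG is not produced.
SovL is produced constitutively and is active.
Diaminopimelate is absent, so OxaW is inactive.
Quinate is absent, so NolN is inactive.
Required activator OxaW is absent, so *lutC* is not transcribed.
So LutC is not produced.
With repressor SovL bound, *cilT* is not transcribed.
So CilT is not produced.
cAMP is absent, so OrvP is inactive.
Ni²⁺ is absent, so CilU is active.
With repressor CilU bound, *purA* is not transcribed.
So PurA is not produced.
Mevalonate is present, so KepJ is inactive.
Required activator PurA is absent, so *pexA* is not transcribed.
So PexA is not produced.
With no repressor bound, *temK* is transcribed.
So TemK is produced and active.
With repressor TemK bound, *oxaR* is not transcribed.

OFF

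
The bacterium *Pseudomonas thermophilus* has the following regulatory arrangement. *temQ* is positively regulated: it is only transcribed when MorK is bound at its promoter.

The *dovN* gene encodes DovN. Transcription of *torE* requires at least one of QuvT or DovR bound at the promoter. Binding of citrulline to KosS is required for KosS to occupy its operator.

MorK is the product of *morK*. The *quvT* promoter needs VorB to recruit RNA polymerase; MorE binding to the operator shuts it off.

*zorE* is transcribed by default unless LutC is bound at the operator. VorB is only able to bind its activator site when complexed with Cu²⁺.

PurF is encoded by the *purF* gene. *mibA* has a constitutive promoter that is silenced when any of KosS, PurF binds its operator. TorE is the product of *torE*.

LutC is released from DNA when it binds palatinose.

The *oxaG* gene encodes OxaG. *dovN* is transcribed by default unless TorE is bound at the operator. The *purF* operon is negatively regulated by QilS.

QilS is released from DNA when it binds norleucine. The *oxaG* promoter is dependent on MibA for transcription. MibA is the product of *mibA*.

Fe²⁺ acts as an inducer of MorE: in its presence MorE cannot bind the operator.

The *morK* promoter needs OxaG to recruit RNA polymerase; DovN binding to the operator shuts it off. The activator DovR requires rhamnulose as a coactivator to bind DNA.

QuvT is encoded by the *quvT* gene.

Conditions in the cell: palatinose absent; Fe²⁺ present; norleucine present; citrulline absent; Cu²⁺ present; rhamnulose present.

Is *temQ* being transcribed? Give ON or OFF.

Fe²⁺ is present, so MorE is inactive.
Cu²⁺ is present, so VorB is active.
No repressor is bound and VorB is active, so *quvT* is transcribed.
So QuvT is produced and active.
Rhamnulose is present, so DovR is active.
Activator QuvT is present, so *torE* is transcribed.
So TorE is produced and active.
With repressor TorE bound, *dovN* is not transcribed.
So DovN is not produced.
Citrulline is absent, so KosS is inactive.
Norleucine is present, so QilS is inactive.
With no repressor bound, *purF* is transcribed.
So PurF is produced and active.
With repressor PurF bound, *mibA* is not transcribed.
So MibA is not produced.
Required activator MibA is absent, so *oxaG* is not transcribed.
So OxaG is not produced.
Required activator OxaG is absent, so *morK* is not transcribed.
So MorK is not produced.
Required activator MorK is absent, so *temQ* is not transcribed.

OFF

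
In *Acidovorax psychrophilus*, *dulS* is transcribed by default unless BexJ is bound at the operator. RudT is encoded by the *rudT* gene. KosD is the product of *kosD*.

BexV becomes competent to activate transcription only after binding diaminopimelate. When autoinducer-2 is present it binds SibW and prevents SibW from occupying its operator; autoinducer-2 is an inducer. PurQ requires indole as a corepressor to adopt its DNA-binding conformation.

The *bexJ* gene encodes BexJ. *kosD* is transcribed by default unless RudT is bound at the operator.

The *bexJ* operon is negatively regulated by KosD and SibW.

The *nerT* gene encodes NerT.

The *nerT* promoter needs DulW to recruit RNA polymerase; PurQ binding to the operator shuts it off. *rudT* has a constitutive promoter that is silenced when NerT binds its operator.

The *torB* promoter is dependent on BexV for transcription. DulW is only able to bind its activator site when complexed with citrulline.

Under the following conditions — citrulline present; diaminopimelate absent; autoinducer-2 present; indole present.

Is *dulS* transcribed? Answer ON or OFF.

OFF

Indole is present, so PurQ is active.
Citrulline is present, so DulW is active.
With repressor PurQ bound, *nerT* is not transcribed.
So NerT is not produced.
With no repressor bound, *rudT* is transcribed.
So RudT is produced and active.
With repressor RudT bound, *kosD* is not transcribed.
So KosD is not produced.
Autoinducer-2 is present, so SibW is inactive.
With no repressor bound, *bexJ* is transcribed.
So BexJ is produced and active.
With repressor BexJ bound, *dulS* is not transcribed.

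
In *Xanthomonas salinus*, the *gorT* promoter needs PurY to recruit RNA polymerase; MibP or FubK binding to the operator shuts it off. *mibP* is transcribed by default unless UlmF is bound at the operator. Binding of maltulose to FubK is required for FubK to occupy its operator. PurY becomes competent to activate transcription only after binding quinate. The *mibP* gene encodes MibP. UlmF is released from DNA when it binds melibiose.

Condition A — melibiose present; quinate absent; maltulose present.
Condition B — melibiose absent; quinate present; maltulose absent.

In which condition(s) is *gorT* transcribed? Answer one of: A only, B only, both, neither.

Condition A:
Melibiose is present, so UlmF is inactive.
With no repressor bound, *mibP* is transcribed.
So MibP is produced and active.
Quinate is absent, so PurY is inactive.
Maltulose is present, so FubK is active.
With repressor MibP bound, *gorT* is not transcribed.
→ *gorT* is OFF in A.
Condition B:
Melibiose is absent, so UlmF is active.
With repressor UlmF bound, *mibP* is not transcribed.
So MibP is not produced.
Quinate is present, so PurY is active.
Maltulose is absent, so FubK is inactive.
No repressor is bound and PurY is active, so *gorT* is transcribed.
→ *gorT* is ON in B.

B only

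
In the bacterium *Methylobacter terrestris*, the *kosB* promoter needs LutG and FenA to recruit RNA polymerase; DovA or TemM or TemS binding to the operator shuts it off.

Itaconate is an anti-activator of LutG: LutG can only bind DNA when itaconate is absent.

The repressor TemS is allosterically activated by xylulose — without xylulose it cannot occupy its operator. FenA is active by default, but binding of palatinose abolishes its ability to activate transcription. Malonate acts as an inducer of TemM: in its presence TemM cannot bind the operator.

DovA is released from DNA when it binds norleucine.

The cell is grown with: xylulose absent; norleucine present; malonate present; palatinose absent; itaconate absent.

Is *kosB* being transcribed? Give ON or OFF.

Norleucine is present, so DovA is inactive.
Malonate is present, so TemM is inactive.
Itaconate is absent, so LutG is active.
Palatinose is absent, so FenA is active.
Xylulose is absent, so TemS is inactive.
No repressor is bound and LutG and FenA are active, so *kosB* is transcribed.

ON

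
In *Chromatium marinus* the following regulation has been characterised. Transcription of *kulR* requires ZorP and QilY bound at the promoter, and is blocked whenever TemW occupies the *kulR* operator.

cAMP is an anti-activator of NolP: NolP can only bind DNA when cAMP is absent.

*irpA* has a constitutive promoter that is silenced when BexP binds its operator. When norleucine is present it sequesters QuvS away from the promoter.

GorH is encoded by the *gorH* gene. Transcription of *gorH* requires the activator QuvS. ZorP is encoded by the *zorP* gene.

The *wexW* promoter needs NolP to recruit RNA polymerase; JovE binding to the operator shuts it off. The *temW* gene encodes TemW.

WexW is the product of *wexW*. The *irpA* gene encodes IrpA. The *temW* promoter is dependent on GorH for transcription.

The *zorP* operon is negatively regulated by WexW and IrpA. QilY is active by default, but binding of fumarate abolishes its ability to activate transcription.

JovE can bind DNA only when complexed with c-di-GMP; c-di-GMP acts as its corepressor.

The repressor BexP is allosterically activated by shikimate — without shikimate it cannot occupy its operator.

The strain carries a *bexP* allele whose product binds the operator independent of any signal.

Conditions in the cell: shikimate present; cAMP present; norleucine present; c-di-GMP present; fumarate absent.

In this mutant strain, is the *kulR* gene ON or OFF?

c-di-GMP is present, so JovE is active.
cAMP is present, so NolP is inactive.
With repressor JovE bound, *wexW* is not transcribed.
So WexW is not produced.
BexP is constitutively active in this strain.
With repressor BexP bound, *irpA* is not transcribed.
So IrpA is not produced.
With no repressor bound, *zorP* is transcribed.
So ZorP is produced and active.
Fumarate is absent, so QilY is active.
Norleucine is present, so QuvS is inactive.
Required activator QuvS is absent, so *gorH* is not transcribed.
So GorH is not produced.
Required activator GorH is absent, so *temW* is not transcribed.
So TemW is not produced.
No repressor is bound and ZorP and QilY are active, so *kulR* is transcribed.

ON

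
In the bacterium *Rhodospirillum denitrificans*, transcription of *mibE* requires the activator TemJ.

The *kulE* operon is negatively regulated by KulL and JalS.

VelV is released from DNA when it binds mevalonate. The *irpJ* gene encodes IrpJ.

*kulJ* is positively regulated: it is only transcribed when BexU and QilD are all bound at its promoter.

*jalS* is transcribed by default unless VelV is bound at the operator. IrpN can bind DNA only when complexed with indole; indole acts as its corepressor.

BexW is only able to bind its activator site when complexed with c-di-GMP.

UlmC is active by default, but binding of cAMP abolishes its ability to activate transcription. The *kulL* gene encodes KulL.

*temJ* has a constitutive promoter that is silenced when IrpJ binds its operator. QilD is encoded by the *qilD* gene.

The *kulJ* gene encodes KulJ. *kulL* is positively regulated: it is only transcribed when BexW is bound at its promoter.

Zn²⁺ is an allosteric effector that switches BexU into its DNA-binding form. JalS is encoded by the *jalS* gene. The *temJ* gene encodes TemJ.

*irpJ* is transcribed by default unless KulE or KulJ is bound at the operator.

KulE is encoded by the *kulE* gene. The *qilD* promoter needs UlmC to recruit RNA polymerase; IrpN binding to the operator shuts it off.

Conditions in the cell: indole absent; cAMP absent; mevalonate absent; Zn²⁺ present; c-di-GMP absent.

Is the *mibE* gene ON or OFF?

ON

c-di-GMP is absent, so BexW is inactive.
Required activator BexW is absent, so *kulL* is not transcribed.
So KulL is not produced.
Mevalonate is absent, so VelV is active.
With repressor VelV bound, *jalS* is not transcribed.
So JalS is not produced.
With no repressor bound, *kulE* is transcribed.
So KulE is produced and active.
Zn²⁺ is present, so BexU is active.
cAMP is absent, so UlmC is active.
Indole is absent, so IrpN is inactive.
No repressor is bound and UlmC is active, so *qilD* is transcribed.
So QilD is produced and active.
No repressor is bound and BexU and QilD are active, so *kulJ* is transcribed.
So KulJ is produced and active.
With repressor KulE bound, *irpJ* is not transcribed.
So IrpJ is not produced.
With no repressor bound, *temJ* is transcribed.
So TemJ is produced and active.
No repressor is bound and TemJ is active, so *mibE* is transcribed.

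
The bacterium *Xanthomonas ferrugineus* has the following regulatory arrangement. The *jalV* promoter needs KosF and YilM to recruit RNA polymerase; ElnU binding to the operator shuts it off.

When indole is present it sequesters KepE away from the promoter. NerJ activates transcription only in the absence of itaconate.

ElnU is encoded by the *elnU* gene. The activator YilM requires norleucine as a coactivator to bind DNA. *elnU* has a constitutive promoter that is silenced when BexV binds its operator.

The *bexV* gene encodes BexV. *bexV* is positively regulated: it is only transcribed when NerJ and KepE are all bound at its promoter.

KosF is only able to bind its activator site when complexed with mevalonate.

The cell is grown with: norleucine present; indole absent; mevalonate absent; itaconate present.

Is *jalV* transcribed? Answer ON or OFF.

Itaconate is present, so NerJ is inactive.
Indole is absent, so KepE is active.
Required activator NerJ is absent, so *bexV* is not transcribed.
So BexV is not produced.
With no repressor bound, *elnU* is transcribed.
So ElnU is produced and active.
Mevalonate is absent, so KosF is inactive.
Norleucine is present, so YilM is active.
With repressor ElnU bound, *jalV* is not transcribed.

OFF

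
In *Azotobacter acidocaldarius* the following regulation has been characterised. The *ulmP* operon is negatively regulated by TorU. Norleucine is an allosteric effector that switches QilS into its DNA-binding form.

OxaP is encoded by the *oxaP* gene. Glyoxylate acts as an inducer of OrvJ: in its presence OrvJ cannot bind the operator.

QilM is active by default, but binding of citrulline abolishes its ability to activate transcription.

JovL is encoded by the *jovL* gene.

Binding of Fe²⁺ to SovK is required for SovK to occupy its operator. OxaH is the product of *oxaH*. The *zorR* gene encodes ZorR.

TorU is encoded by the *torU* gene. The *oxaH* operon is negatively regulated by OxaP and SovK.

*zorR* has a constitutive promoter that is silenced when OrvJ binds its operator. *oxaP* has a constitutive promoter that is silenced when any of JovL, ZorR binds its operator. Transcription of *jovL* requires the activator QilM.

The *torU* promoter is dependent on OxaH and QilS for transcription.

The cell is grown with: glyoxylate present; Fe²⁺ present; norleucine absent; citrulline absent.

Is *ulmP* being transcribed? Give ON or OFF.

ON

Citrulline is absent, so QilM is active.
No repressor is bound and QilM is active, so *jovL* is transcribed.
So JovL is produced and active.
Glyoxylate is present, so OrvJ is inactive.
With no repressor bound, *zorR* is transcribed.
So ZorR is produced and active.
With repressor JovL bound, *oxaP* is not transcribed.
So OxaP is not produced.
Fe²⁺ is present, so SovK is active.
With repressor SovK bound, *oxaH* is not transcribed.
So OxaH is not produced.
Norleucine is absent, so QilS is inactive.
Required activator OxaH is absent, so *torU* is not transcribed.
So TorU is not produced.
With no repressor bound, *ulmP* is transcribed.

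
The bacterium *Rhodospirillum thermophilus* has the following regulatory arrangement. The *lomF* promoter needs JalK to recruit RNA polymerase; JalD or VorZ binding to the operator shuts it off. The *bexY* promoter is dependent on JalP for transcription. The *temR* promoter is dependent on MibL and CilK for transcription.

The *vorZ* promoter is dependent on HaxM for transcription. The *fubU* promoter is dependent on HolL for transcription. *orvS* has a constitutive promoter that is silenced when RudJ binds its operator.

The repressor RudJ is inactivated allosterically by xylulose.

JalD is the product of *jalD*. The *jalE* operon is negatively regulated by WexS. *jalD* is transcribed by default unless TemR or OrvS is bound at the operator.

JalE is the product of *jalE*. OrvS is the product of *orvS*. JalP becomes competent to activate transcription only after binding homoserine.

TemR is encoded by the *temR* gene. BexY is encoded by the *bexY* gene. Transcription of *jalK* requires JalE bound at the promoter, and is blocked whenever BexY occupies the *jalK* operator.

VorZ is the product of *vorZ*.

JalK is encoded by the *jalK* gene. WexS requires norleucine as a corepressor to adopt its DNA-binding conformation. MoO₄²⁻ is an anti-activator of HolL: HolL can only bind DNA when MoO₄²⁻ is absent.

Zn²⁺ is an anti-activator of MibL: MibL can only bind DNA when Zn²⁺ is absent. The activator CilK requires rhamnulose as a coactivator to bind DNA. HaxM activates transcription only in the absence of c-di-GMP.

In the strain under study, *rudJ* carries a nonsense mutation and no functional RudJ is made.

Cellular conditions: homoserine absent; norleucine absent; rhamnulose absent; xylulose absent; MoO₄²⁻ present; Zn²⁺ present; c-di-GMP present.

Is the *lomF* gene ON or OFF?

Homoserine is absent, so JalP is inactive.
Required activator JalP is absent, so *bexY* is not transcribed.
So BexY is not produced.
Norleucine is absent, so WexS is inactive.
With no repressor bound, *jalE* is transcribed.
So JalE is produced and active.
No repressor is bound and JalE is active, so *jalK* is transcribed.
So JalK is produced and active.
Zn²⁺ is present, so MibL is inactive.
Rhamnulose is absent, so CilK is inactive.
Required activator MibL is absent, so *temR* is not transcribed.
So TemR is not produced.
RudJ is non-functional in this strain, so it has no effect.
With no repressor bound, *orvS* is transcribed.
So OrvS is produced and active.
With repressor OrvS bound, *jalD* is not transcribed.
So JalD is not produced.
c-di-GMP is present, so HaxM is inactive.
Required activator HaxM is absent, so *vorZ* is not transcribed.
So VorZ is not produced.
No repressor is bound and JalK is active, so *lomF* is transcribed.

ON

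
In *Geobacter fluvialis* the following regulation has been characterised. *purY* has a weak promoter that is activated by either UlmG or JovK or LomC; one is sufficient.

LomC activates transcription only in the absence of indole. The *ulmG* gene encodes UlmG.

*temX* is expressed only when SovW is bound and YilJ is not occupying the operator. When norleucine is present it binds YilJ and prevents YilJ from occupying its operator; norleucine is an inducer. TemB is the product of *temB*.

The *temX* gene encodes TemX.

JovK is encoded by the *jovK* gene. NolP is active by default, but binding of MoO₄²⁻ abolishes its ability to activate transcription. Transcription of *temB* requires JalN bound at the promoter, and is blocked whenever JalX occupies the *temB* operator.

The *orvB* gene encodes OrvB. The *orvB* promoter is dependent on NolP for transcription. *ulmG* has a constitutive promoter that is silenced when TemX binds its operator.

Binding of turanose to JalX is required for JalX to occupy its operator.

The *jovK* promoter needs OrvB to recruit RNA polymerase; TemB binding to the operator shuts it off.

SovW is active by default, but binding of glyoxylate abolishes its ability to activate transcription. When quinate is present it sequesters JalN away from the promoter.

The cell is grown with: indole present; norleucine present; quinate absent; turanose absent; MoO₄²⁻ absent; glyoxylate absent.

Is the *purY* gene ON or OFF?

Norleucine is present, so YilJ is inactive.
Glyoxylate is absent, so SovW is active.
No repressor is bound and SovW is active, so *temX* is transcribed.
So TemX is produced and active.
With repressor TemX bound, *ulmG* is not transcribed.
So UlmG is not produced.
Turanose is absent, so JalX is inactive.
Quinate is absent, so JalN is active.
No repressor is bound and JalN is active, so *temB* is transcribed.
So TemB is produced and active.
MoO₄²⁻ is absent, so NolP is active.
No repressor is bound and NolP is active, so *orvB* is transcribed.
So OrvB is produced and active.
With repressor TemB bound, *jovK* is not transcribed.
So JovK is not produced.
Indole is present, so LomC is inactive.
No activator is available at the *purY* promoter, so *purY* is not transcribed.

OFF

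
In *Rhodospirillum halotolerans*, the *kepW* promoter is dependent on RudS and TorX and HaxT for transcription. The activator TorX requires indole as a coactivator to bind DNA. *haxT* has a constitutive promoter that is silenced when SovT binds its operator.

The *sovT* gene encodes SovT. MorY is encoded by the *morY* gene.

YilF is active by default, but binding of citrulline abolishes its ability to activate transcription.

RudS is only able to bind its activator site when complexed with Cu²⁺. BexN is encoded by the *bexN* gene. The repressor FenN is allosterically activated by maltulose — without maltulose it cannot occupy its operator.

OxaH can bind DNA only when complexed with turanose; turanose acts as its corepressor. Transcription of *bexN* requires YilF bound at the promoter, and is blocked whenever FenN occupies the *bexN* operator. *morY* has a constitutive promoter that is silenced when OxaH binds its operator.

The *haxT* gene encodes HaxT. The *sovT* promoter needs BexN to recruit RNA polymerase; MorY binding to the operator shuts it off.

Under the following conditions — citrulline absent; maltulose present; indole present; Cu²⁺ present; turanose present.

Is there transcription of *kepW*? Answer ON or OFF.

ON

Cu²⁺ is present, so RudS is active.
Indole is present, so TorX is active.
Turanose is present, so OxaH is active.
With repressor OxaH bound, *morY* is not transcribed.
So MorY is not produced.
Citrulline is absent, so YilF is active.
Maltulose is present, so FenN is active.
With repressor FenN bound, *bexN* is not transcribed.
So BexN is not produced.
Required activator BexN is absent, so *sovT* is not transcribed.
So SovT is not produced.
With no repressor bound, *haxT* is transcribed.
So HaxT is produced and active.
No repressor is bound and RudS and TorX and HaxT are active, so *kepW* is transcribed.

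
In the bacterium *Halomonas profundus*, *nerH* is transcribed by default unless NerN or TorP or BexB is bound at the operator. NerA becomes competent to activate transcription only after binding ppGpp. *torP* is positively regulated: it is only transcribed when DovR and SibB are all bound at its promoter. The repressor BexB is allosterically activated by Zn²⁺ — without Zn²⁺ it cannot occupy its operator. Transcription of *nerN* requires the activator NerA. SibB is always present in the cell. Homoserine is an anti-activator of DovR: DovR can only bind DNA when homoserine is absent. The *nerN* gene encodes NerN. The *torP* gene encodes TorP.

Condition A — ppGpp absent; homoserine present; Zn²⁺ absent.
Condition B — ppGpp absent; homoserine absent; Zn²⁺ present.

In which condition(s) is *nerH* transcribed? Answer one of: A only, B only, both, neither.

A only

Condition A:
ppGpp is absent, so NerA is inactive.
Required activator NerA is absent, so *nerN* is not transcribed.
So NerN is not produced.
Homoserine is present, so DovR is inactive.
SibB is produced constitutively and is active.
Required activator DovR is absent, so *torP* is not transcribed.
So TorP is not produced.
Zn²⁺ is absent, so BexB is inactive.
With no repressor bound, *nerH* is transcribed.
→ *nerH* is ON in A.
Condition B:
ppGpp is absent, so NerA is inactive.
Required activator NerA is absent, so *nerN* is not transcribed.
So NerN is not produced.
Homoserine is absent, so DovR is active.
SibB is produced constitutively and is active.
No repressor is bound and DovR and SibB are active, so *torP* is transcribed.
So TorP is produced and active.
Zn²⁺ is present, so BexB is active.
With repressor TorP bound, *nerH* is not transcribed.
→ *nerH* is OFF in B.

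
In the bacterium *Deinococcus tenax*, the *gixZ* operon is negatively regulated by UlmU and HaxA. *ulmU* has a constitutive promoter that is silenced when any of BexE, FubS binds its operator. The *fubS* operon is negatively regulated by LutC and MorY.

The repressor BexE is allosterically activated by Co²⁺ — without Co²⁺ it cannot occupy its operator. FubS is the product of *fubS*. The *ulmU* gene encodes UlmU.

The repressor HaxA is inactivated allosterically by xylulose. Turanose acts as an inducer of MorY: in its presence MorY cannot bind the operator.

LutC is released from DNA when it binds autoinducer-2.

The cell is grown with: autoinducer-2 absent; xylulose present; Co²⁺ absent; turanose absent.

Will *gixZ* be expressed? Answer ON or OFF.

OFF

Co²⁺ is absent, so BexE is inactive.
Autoinducer-2 is absent, so LutC is active.
Turanose is absent, so MorY is active.
With repressor LutC bound, *fubS* is not transcribed.
So FubS is not produced.
With no repressor bound, *ulmU* is transcribed.
So UlmU is produced and active.
Xylulose is present, so HaxA is inactive.
With repressor UlmU bound, *gixZ* is not transcribed.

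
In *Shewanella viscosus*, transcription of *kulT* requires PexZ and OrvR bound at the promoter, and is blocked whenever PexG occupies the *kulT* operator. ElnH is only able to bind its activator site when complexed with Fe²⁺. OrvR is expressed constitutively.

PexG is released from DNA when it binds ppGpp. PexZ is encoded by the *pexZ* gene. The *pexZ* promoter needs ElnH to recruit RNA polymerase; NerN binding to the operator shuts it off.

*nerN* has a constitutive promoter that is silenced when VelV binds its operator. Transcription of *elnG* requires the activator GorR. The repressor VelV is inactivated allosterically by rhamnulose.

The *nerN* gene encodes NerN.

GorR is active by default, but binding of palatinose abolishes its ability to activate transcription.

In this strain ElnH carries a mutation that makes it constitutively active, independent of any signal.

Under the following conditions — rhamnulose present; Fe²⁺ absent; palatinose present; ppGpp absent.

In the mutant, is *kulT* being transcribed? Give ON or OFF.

ppGpp is absent, so PexG is active.
ElnH is constitutively active in this strain.
Rhamnulose is present, so VelV is inactive.
With no repressor bound, *nerN* is transcribed.
So NerN is produced and active.
With repressor NerN bound, *pexZ* is not transcribed.
So PexZ is not produced.
OrvR is produced constitutively and is active.
With repressor PexG bound, *kulT* is not transcribed.

OFF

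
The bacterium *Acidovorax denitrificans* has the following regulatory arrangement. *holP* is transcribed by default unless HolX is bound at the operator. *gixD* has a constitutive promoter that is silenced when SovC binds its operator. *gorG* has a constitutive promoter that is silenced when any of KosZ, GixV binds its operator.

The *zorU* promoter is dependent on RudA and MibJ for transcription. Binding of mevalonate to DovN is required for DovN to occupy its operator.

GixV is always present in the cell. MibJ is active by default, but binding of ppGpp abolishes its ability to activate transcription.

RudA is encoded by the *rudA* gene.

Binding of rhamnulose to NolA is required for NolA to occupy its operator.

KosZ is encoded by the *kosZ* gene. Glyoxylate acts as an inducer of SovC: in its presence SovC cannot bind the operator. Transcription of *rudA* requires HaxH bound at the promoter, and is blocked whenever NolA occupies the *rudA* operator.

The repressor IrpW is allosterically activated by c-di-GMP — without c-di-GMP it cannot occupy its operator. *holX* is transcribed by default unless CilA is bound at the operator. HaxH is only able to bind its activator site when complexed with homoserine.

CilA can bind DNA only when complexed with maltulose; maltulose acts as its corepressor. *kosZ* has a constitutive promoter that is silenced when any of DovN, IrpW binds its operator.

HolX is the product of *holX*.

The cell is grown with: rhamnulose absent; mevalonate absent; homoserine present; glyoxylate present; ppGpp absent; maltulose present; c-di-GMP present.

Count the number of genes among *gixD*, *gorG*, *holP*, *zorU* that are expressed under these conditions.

3

Glyoxylate is present, so SovC is inactive.
With no repressor bound, *gixD* is transcribed.
→ *gixD* is ON.
Mevalonate is absent, so DovN is inactive.
c-di-GMP is present, so IrpW is active.
With repressor IrpW bound, *kosZ* is not transcribed.
So KosZ is not produced.
GixV is produced constitutively and is active.
With repressor GixV bound, *gorG* is not transcribed.
→ *gorG* is OFF.
Maltulose is present, so CilA is active.
With repressor CilA bound, *holX* is not transcribed.
So HolX is not produced.
With no repressor bound, *holP* is transcribed.
→ *holP* is ON.
Homoserine is present, so HaxH is active.
Rhamnulose is absent, so NolA is inactive.
No repressor is bound and HaxH is active, so *rudA* is transcribed.
So RudA is produced and active.
ppGpp is absent, so MibJ is active.
No repressor is bound and RudA and MibJ are active, so *zorU* is transcribed.
→ *zorU* is ON.
3 of the 4 genes are transcribed.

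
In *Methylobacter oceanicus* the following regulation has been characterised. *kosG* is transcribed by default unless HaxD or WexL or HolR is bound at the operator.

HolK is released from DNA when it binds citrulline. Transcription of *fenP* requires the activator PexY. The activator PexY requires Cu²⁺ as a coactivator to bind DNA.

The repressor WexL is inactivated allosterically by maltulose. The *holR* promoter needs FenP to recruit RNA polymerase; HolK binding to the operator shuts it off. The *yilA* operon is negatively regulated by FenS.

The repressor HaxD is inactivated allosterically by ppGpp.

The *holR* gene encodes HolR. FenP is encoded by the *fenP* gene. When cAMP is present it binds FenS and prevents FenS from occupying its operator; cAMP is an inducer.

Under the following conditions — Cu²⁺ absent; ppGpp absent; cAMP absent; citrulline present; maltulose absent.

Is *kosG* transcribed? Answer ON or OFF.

ppGpp is absent, so HaxD is active.
Maltulose is absent, so WexL is active.
Cu²⁺ is absent, so PexY is inactive.
Required activator PexY is absent, so *fenP* is not transcribed.
So FenP is not produced.
Citrulline is present, so HolK is inactive.
Required activator FenP is absent, so *holR* is not transcribed.
So HolR is not produced.
With repressor HaxD bound, *kosG* is not transcribed.

OFF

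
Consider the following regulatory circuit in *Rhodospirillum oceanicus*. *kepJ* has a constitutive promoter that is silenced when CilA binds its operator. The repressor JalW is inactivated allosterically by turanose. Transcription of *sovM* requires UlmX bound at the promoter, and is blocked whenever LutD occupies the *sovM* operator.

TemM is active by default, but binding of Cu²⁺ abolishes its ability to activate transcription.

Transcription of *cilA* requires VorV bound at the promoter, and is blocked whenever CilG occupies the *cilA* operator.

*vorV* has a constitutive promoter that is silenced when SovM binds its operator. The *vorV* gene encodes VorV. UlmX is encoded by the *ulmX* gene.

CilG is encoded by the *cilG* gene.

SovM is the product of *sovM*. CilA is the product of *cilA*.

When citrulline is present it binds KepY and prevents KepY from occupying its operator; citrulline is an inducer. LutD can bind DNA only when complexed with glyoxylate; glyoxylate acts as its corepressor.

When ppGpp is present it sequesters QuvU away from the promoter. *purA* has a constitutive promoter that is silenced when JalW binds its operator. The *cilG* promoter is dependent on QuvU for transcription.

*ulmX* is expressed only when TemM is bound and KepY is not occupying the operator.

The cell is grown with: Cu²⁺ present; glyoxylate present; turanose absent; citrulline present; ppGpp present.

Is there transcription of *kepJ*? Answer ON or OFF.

OFF

Citrulline is present, so KepY is inactive.
Cu²⁺ is present, so TemM is inactive.
Required activator TemM is absent, so *ulmX* is not transcribed.
So UlmX is not produced.
Glyoxylate is present, so LutD is active.
With repressor LutD bound, *sovM* is not transcribed.
So SovM is not produced.
With no repressor bound, *vorV* is transcribed.
So VorV is produced and active.
ppGpp is present, so QuvU is inactive.
Required activator QuvU is absent, so *cilG* is not transcribed.
So CilG is not produced.
No repressor is bound and VorV is active, so *cilA* is transcribed.
So CilA is produced and active.
With repressor CilA bound, *kepJ* is not transcribed.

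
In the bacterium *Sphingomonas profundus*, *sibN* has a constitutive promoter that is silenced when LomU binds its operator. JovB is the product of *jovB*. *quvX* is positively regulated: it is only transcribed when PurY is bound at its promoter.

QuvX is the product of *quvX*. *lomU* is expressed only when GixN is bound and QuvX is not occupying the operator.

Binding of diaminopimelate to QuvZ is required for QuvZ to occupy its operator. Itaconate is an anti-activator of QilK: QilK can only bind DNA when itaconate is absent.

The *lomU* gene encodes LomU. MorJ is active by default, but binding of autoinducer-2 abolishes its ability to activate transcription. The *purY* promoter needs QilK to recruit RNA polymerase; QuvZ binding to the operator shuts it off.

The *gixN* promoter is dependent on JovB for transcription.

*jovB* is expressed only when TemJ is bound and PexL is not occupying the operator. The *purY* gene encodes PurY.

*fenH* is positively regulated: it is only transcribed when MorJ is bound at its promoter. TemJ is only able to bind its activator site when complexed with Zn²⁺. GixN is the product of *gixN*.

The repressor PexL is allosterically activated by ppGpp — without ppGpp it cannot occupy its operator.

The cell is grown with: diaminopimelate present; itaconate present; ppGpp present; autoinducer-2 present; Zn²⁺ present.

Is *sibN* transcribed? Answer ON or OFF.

Zn²⁺ is present, so TemJ is active.
ppGpp is present, so PexL is active.
With repressor PexL bound, *jovB* is not transcribed.
So JovB is not produced.
Required activator JovB is absent, so *gixN* is not transcribed.
So GixN is not produced.
Itaconate is present, so QilK is inactive.
Diaminopimelate is present, so QuvZ is active.
With repressor QuvZ bound, *purY* is not transcribed.
So PurY is not produced.
Required activator PurY is absent, so *quvX* is not transcribed.
So QuvX is not produced.
Required activator GixN is absent, so *lomU* is not transcribed.
So LomU is not produced.
With no repressor bound, *sibN* is transcribed.

ON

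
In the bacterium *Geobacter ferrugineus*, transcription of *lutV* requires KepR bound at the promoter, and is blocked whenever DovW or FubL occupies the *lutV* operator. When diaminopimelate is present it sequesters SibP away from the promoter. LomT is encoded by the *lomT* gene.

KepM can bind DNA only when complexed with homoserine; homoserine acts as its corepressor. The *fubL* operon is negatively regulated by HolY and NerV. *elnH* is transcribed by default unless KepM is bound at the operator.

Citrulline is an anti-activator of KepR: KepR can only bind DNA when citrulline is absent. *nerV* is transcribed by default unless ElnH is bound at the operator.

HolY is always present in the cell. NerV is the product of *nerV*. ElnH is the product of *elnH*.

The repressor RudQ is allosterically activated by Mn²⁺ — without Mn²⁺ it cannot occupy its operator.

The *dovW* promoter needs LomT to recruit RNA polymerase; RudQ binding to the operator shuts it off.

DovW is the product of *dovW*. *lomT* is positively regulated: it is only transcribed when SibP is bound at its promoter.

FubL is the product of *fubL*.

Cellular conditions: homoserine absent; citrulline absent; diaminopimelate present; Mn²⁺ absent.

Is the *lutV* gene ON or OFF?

Mn²⁺ is absent, so RudQ is inactive.
Diaminopimelate is present, so SibP is inactive.
Required activator SibP is absent, so *lomT* is not transcribed.
So LomT is not produced.
Required activator LomT is absent, so *dovW* is not transcribed.
So DovW is not produced.
Citrulline is absent, so KepR is active.
HolY is produced constitutively and is active.
Homoserine is absent, so KepM is inactive.
With no repressor bound, *elnH* is transcribed.
So ElnH is produced and active.
With repressor ElnH bound, *nerV* is not transcribed.
So NerV is not produced.
With repressor HolY bound, *fubL* is not transcribed.
So FubL is not produced.
No repressor is bound and KepR is active, so *lutV* is transcribed.

ON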